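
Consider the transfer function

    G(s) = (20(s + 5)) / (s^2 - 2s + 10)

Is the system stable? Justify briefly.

The denominator s^2 - 2s + 10 factors as (s^2 - 2s + 10), giving poles at s = 1 + 3j, 1 - 3j.
Since the pole(s) at s = 1 + 3j, 1 - 3j lie in the right half-plane, the system is unstable.

unstable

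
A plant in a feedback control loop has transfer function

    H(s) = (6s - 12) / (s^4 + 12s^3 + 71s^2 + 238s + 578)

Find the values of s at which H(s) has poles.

The poles are the roots of the denominator s^4 + 12s^3 + 71s^2 + 238s + 578 = 0.
No real roots exist; factor into two real quadratics: (s^2 + 2s + 17)(s^2 + 10s + 34) = 0.
Each quadratic gives a conjugate pair via the quadratic formula.

s = -1 ± 4j, -5 ± 3j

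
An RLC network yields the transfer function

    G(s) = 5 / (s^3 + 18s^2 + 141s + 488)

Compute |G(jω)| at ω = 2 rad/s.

|G(j2)| ≈ 0.01004

Substitute s = j2: numerator = 5, denominator = 416 + j274.
|G(j2)| = |5| / |416 + j274| = 5 / 498.13 ≈ 0.01004.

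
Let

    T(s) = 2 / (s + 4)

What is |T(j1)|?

Substitute s = j1: numerator = 2, denominator = 4 + j1.
|T(j1)| = |2| / |4 + j1| = 2 / 4.1231 ≈ 0.4851.

|T(j1)| ≈ 0.4851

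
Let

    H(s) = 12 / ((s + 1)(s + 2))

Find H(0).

H(0) = 6

Set s = 0: H(0) = (12) / (2) = 6.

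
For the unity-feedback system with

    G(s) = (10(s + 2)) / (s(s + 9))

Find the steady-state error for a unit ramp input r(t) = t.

G(s) has one pole at the origin.
This is a Type 1 system. Kv = lim_{s→0} s·G(s) = 20/9.
e_ss = 1/Kv = 1/(20/9) = 9/20 ≈ 0.4500.

e_ss = 0.4500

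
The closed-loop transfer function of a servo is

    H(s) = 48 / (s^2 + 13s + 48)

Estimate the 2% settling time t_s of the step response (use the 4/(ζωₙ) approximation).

t_s ≈ 0.6154 s

Comparing s^2 + 13s + 48 to s^2 + 2ζωₙs + ωₙ²: ωₙ = √48 ≈ 6.928 rad/s and ζ = 13/(2·√48) ≈ 0.9382.
ζωₙ = 13/2 = 6.5, so t_s ≈ 4/(ζωₙ) = 4/6.5 ≈ 0.6154 s.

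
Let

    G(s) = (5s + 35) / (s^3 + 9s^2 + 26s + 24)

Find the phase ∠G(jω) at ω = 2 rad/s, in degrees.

∠G(j2) ≈ -89.31°

At s = j2: numerator = 35 + j10, denominator = -12 + j44.
∠G = ∠num − ∠den = 15.945° − (105.26°) = -89.31°.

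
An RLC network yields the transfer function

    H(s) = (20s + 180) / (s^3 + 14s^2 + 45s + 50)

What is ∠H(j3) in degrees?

∠H(j3) ≈ -106.7°

At s = j3: numerator = 180 + j60, denominator = -76 + j108.
∠H = ∠num − ∠den = 18.435° − (125.13°) = -106.7°.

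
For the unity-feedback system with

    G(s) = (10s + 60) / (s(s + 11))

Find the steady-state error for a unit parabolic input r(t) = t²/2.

G(s) has one pole at the origin.
This is a Type 1 system; Ka = lim_{s→0} s^2·G(s) = 0, so the steady-state error for a parabola input is infinite.

e_ss = ∞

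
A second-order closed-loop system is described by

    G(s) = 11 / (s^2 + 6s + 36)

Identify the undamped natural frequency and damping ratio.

Compare the denominator to the standard form s^2 + 2ζωₙs + ωₙ².
ωₙ² = 36, so ωₙ = 6 rad/s.
2ζωₙ = 6, so ζ = 6/(2·6) = 0.5.

ωₙ = 6 rad/s, ζ = 0.5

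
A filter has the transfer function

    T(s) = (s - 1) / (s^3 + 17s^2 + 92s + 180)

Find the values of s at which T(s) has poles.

s = -4 + 2j, -4 - 2j, -9

The poles are the roots of the denominator s^3 + 17s^2 + 92s + 180 = 0.
Trying s = -9: the polynomial evaluates to 0, so (s + 9) is a factor.
Dividing out leaves s^2 + 8s + 20 = 0.
The quadratic formula then gives s = -4 ± 2j.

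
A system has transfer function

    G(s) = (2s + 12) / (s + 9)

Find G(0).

Set s = 0: G(0) = (12) / (9) = 4/3.

G(0) = 4/3 ≈ 1.333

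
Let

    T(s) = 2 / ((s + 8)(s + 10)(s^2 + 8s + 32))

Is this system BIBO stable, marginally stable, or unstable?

The poles can be read from the denominator factors: s = -8, -10, -4 ± 4j.
Since all poles lie strictly in the left half-plane, the system is stable.

stable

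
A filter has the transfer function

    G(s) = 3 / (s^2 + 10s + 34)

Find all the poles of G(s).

The poles are the roots of the denominator s^2 + 10s + 34 = 0.
Using the quadratic formula: s = (-10 ± √(-36))/2 = -5 ± 3j.

s = -5 + 3j, -5 - 3j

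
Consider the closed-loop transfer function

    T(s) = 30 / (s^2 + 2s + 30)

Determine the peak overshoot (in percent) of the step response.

Comparing s^2 + 2s + 30 to s^2 + 2ζωₙs + ωₙ²: ωₙ = √30 ≈ 5.477 rad/s and ζ = 2/(2·√30) ≈ 0.1826.
%OS = 100·exp(−πζ/√(1−ζ²)) = 100·exp(−π·0.1826/√(1−0.1826²)) ≈ 55.8%.

%OS ≈ 55.8%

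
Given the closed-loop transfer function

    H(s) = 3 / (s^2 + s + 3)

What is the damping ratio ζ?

Compare the denominator to the standard form s^2 + 2ζωₙs + ωₙ².
ωₙ² = 3, so ωₙ = √3 ≈ 1.732 rad/s.
2ζωₙ = 1, so ζ = 1/(2·√3) ≈ 0.2887.
With ζ = 0.2887 the response is underdamped.

ζ ≈ 0.2887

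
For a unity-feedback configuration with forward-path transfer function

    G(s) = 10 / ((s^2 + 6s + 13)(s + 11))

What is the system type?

Type 0

The denominator has no factor of s at the origin — no free integrator — so this is a Type 0 system.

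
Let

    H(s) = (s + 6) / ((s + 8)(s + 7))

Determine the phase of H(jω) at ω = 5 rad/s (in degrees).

At s = j5: numerator = 6 + j5, denominator = 31 + j75.
∠H = ∠num − ∠den = 39.806° − (67.543°) = -27.74°.

∠H(j5) ≈ -27.74°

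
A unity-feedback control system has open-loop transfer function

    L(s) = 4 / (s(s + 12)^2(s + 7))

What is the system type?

Type 1

The denominator has 1 factor of s at the origin (free integrator), so this is a Type 1 system.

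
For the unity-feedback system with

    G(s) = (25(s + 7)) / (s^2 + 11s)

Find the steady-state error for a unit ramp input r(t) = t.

e_ss = 0.06286

G(s) has one pole at the origin.
This is a Type 1 system. Kv = lim_{s→0} s·G(s) = 175/11.
e_ss = 1/Kv = 1/(175/11) = 11/175 ≈ 0.06286.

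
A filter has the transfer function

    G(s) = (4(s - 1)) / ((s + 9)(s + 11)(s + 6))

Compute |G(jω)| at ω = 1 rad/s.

|G(j1)| ≈ 0.009298

Substitute s = j1: numerator = -4 + j4, denominator = 568 + j218.
|G(j1)| = |-4 + j4| / |568 + j218| = 5.6569 / 608.40 ≈ 0.009298.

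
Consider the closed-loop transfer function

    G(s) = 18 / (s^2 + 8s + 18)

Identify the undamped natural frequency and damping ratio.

Compare the denominator to the standard form s^2 + 2ζωₙs + ωₙ².
ωₙ² = 18, so ωₙ = √18 ≈ 4.243 rad/s.
2ζωₙ = 8, so ζ = 8/(2·√18) ≈ 0.9428.
With ζ = 0.9428 the response is underdamped.

ωₙ ≈ 4.243 rad/s, ζ ≈ 0.9428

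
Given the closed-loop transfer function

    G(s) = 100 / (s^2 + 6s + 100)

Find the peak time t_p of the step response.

Comparing s^2 + 6s + 100 to s^2 + 2ζωₙs + ωₙ²: ωₙ = 10 rad/s and ζ = 6/(2·10) = 0.3.
ζωₙ = 6/2 = 3, so ω_d = ωₙ√(1−ζ²) = √(ωₙ² − (ζωₙ)²) = √(100 − 3²) = √91 ≈ 9.539 rad/s.
t_p = π/ω_d = π/9.539 ≈ 0.3293 s.

t_p ≈ 0.3293 s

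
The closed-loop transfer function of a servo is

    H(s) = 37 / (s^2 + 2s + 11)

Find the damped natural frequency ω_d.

ω_d ≈ 3.162 rad/s

Comparing s^2 + 2s + 11 to s^2 + 2ζωₙs + ωₙ²: ωₙ = √11 ≈ 3.317 rad/s and ζ = 2/(2·√11) ≈ 0.3015.
ζωₙ = 2/2 = 1, so ω_d = ωₙ√(1−ζ²) = √(ωₙ² − (ζωₙ)²) = √(11 − 1²) = √10 ≈ 3.162 rad/s.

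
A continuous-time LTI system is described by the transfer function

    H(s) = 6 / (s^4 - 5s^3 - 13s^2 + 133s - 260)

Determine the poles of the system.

s = 4, 3 ± 2j, -5

The poles are the roots of the denominator s^4 - 5s^3 - 13s^2 + 133s - 260 = 0.
Trying s = 4: the polynomial evaluates to 0, so (s - 4) is a factor.
Dividing out leaves s^3 - s^2 - 17s + 65 = 0.
This factors further as (s^2 - 6s + 13)(s + 5) = 0.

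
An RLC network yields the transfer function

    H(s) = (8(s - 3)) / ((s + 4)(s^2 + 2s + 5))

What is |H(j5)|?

|H(j5)| ≈ 0.3258

Substitute s = j5: numerator = -24 + j40, denominator = -130 - j60.
|H(j5)| = |-24 + j40| / |-130 - j60| = 46.648 / 143.18 ≈ 0.3258.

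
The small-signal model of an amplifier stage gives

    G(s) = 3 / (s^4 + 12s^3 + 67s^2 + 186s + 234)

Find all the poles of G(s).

s = -3 ± 3j, -3 ± 2j

The poles are the roots of the denominator s^4 + 12s^3 + 67s^2 + 186s + 234 = 0.
No real roots exist; factor into two real quadratics: (s^2 + 6s + 18)(s^2 + 6s + 13) = 0.
Each quadratic gives a conjugate pair via the quadratic formula.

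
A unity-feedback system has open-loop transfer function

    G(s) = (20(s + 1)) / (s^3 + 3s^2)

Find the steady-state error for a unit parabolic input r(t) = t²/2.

G(s) has 2 poles at the origin.
This is a Type 2 system. Ka = lim_{s→0} s^2·G(s) = 20/3.
e_ss = 1/Ka = 1/(20/3) = 3/20 ≈ 0.1500.

e_ss = 0.1500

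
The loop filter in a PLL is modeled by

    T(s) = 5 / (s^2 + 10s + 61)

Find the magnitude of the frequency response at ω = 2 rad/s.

Substitute s = j2: numerator = 5, denominator = 57 + j20.
|T(j2)| = |5| / |57 + j20| = 5 / 60.407 ≈ 0.08277.

|T(j2)| ≈ 0.08277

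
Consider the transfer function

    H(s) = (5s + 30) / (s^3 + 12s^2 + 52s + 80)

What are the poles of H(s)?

s = -4 ± 2j, -4

The poles are the roots of the denominator s^3 + 12s^2 + 52s + 80 = 0.
Trying s = -4: the polynomial evaluates to 0, so (s + 4) is a factor.
Dividing out leaves s^2 + 8s + 20 = 0.
The quadratic formula then gives s = -4 ± 2j.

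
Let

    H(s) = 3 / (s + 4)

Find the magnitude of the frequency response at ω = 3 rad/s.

Substitute s = j3: numerator = 3, denominator = 4 + j3.
|H(j3)| = |3| / |4 + j3| = 3 / 5 = 0.6000.

|H(j3)| = 0.6000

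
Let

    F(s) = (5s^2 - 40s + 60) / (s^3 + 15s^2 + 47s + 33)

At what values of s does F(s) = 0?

s = 6, 2

Set the numerator to zero: 5s^2 - 40s + 60 = 0, i.e. 5·(s^2 - 8s + 12) = 0.
Factoring: (s - 6)(s - 2) = 0.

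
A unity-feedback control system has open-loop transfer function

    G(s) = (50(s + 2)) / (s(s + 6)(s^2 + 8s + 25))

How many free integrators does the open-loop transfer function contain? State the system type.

Type 1

The denominator has 1 factor of s at the origin (free integrator), so this is a Type 1 system.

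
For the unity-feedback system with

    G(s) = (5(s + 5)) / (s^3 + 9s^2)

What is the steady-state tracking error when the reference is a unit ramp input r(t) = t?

e_ss = 0

G(s) has 2 poles at the origin.
This is a Type 2 system; for a ramp input the steady-state error is zero.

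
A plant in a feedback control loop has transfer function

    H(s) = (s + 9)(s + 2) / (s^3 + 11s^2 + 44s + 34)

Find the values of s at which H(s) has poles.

s = -5 + 3j, -5 - 3j, -1

The poles are the roots of the denominator s^3 + 11s^2 + 44s + 34 = 0.
Trying s = -1: the polynomial evaluates to 0, so (s + 1) is a factor.
Dividing out leaves s^2 + 10s + 34 = 0.
The quadratic formula then gives s = -5 ± 3j.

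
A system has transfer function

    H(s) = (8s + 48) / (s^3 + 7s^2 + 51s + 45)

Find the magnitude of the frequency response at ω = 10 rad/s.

|H(j10)| ≈ 0.1141

Substitute s = j10: numerator = 48 + j80, denominator = -655 - j490.
|H(j10)| = |48 + j80| / |-655 - j490| = 93.295 / 818.00 ≈ 0.1141.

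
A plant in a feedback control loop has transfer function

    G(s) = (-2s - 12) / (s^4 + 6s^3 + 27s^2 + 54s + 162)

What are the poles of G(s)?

The poles are the roots of the denominator s^4 + 6s^3 + 27s^2 + 54s + 162 = 0.
No real roots exist; factor into two real quadratics: (s^2 + 9)(s^2 + 6s + 18) = 0.
Each quadratic gives a conjugate pair via the quadratic formula.

s = ±3j, -3 ± 3j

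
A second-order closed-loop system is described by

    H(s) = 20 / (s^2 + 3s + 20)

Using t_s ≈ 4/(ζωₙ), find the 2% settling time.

Comparing s^2 + 3s + 20 to s^2 + 2ζωₙs + ωₙ²: ωₙ = √20 ≈ 4.472 rad/s and ζ = 3/(2·√20) ≈ 0.3354.
ζωₙ = 3/2 = 1.5, so t_s ≈ 4/(ζωₙ) = 4/1.5 ≈ 2.667 s.

t_s ≈ 2.667 s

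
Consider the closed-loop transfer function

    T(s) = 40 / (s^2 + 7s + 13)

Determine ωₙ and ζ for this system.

ωₙ ≈ 3.606 rad/s, ζ ≈ 0.9707

Compare the denominator to the standard form s^2 + 2ζωₙs + ωₙ².
ωₙ² = 13, so ωₙ = √13 ≈ 3.606 rad/s.
2ζωₙ = 7, so ζ = 7/(2·√13) ≈ 0.9707.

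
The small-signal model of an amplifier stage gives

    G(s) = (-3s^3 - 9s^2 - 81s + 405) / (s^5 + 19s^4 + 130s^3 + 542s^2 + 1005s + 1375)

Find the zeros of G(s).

s = 3, -3 + 6j, -3 - 6j

Set the numerator to zero: -3s^3 - 9s^2 - 81s + 405 = 0, i.e. -3·(s^3 + 3s^2 + 27s - 135) = 0.
Factoring: (s - 3)(s^2 + 6s + 45) = 0.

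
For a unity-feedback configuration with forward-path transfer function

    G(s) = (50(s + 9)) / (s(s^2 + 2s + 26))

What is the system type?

The denominator has 1 factor of s at the origin (free integrator), so this is a Type 1 system.

Type 1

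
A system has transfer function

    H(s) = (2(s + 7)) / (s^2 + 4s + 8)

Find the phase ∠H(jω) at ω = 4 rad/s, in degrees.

At s = j4: numerator = 14 + j8, denominator = -8 + j16.
∠H = ∠num − ∠den = 29.745° − (116.57°) = -86.82°.

∠H(j4) ≈ -86.82°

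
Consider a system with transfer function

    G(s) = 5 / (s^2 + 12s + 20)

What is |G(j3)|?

|G(j3)| ≈ 0.1328

Substitute s = j3: numerator = 5, denominator = 11 + j36.
|G(j3)| = |5| / |11 + j36| = 5 / 37.643 ≈ 0.1328.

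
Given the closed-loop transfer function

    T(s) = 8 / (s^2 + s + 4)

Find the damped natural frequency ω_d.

Comparing s^2 + s + 4 to s^2 + 2ζωₙs + ωₙ²: ωₙ = 2 rad/s and ζ = 1/(2·2) = 0.25.
ζωₙ = 1/2 = 0.5, so ω_d = ωₙ√(1−ζ²) = √(ωₙ² − (ζωₙ)²) = √(4 − 0.5²) = √3.75 ≈ 1.936 rad/s.

ω_d ≈ 1.936 rad/s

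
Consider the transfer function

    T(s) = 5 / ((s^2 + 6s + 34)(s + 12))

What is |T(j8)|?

|T(j8)| ≈ 0.006125

Substitute s = j8: numerator = 5, denominator = -744 + j336.
|T(j8)| = |5| / |-744 + j336| = 5 / 816.35 ≈ 0.006125.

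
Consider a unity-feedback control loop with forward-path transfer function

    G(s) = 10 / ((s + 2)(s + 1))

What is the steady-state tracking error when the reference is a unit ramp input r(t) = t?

G(s) has no poles at the origin.
This is a Type 0 system; Kv = lim_{s→0} s·G(s) = 0, so the steady-state error for a ramp input is infinite.

e_ss = ∞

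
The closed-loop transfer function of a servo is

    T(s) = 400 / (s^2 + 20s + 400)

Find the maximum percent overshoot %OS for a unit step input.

Comparing s^2 + 20s + 400 to s^2 + 2ζωₙs + ωₙ²: ωₙ = 20 rad/s and ζ = 20/(2·20) = 0.5.
%OS = 100·exp(−πζ/√(1−ζ²)) = 100·exp(−π·0.5/√(1−0.5²)) ≈ 16.3%.

%OS ≈ 16.3%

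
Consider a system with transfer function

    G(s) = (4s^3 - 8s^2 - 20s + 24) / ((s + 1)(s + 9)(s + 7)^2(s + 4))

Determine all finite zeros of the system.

s = 1, 3, -2

Set the numerator to zero: 4s^3 - 8s^2 - 20s + 24 = 0, i.e. 4·(s^3 - 2s^2 - 5s + 6) = 0.
Factoring: (s - 1)(s - 3)(s + 2) = 0.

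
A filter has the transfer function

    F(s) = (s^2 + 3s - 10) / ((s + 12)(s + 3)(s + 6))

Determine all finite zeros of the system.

s = -5, 2

Set the numerator to zero: s^2 + 3s - 10 = 0.
Factoring: (s + 5)(s - 2) = 0.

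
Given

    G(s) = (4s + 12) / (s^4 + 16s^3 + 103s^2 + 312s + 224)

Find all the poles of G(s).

The poles are the roots of the denominator s^4 + 16s^3 + 103s^2 + 312s + 224 = 0.
Trying s = -7: the polynomial evaluates to 0, so (s + 7) is a factor.
Dividing out leaves s^3 + 9s^2 + 40s + 32 = 0.
This factors further as (s^2 + 8s + 32)(s + 1) = 0.

s = -4 + 4j, -4 - 4j, -7, -1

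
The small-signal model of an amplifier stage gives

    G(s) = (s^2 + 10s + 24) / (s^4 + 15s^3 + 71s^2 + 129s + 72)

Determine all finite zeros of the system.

s = -4, -6

Set the numerator to zero: s^2 + 10s + 24 = 0.
Factoring: (s + 4)(s + 6) = 0.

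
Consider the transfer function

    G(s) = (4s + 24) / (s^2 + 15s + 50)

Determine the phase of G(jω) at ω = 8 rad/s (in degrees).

∠G(j8) ≈ -43.52°

At s = j8: numerator = 24 + j32, denominator = -14 + j120.
∠G = ∠num − ∠den = 53.130° − (96.654°) = -43.52°.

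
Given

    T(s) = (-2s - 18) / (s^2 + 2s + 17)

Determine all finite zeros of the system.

s = -9

Set the numerator to zero: -2s - 18 = 0, i.e. -2·(s + 9) = 0.
So s = -9.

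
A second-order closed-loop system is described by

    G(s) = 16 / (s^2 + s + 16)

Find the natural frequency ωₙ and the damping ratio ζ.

Compare the denominator to the standard form s^2 + 2ζωₙs + ωₙ².
ωₙ² = 16, so ωₙ = 4 rad/s.
2ζωₙ = 1, so ζ = 1/(2·4) = 0.125.

ωₙ = 4 rad/s, ζ = 0.125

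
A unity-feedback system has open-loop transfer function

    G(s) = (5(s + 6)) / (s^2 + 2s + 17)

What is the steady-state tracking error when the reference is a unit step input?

e_ss = 0.3617

G(s) has no poles at the origin.
This is a Type 0 system. Kp = lim_{s→0} G(s) = 30/17.
e_ss = 1/(1 + Kp) = 1/(1 + 30/17) = 17/47 ≈ 0.3617.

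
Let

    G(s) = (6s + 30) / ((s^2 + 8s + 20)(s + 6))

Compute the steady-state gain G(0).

G(0) = 1/4 ≈ 0.2500

Set s = 0: G(0) = (30) / (120) = 1/4.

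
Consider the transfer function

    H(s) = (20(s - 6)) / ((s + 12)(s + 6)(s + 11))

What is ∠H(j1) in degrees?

∠H(j1) ≈ 151.1°

At s = j1: numerator = -120 + j20, denominator = 763 + j269.
∠H = ∠num − ∠den = 170.54° − (19.420°) = 151.1°.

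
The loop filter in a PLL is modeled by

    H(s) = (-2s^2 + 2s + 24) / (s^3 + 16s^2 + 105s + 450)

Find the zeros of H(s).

s = 4, -3

Set the numerator to zero: -2s^2 + 2s + 24 = 0, i.e. -2·(s^2 - s - 12) = 0.
Factoring: (s - 4)(s + 3) = 0.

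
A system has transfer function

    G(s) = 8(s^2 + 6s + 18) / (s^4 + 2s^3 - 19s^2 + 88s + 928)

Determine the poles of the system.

s = 4 ± 4j, -5 ± 2j

The poles are the roots of the denominator s^4 + 2s^3 - 19s^2 + 88s + 928 = 0.
No real roots exist; factor into two real quadratics: (s^2 - 8s + 32)(s^2 + 10s + 29) = 0.
Each quadratic gives a conjugate pair via the quadratic formula.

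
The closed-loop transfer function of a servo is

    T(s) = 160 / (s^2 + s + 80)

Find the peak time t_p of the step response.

Comparing s^2 + s + 80 to s^2 + 2ζωₙs + ωₙ²: ωₙ = √80 ≈ 8.944 rad/s and ζ = 1/(2·√80) ≈ 0.05590.
ζωₙ = 1/2 = 0.5, so ω_d = ωₙ√(1−ζ²) = √(ωₙ² − (ζωₙ)²) = √(80 − 0.5²) = √79.75 ≈ 8.930 rad/s.
t_p = π/ω_d = π/8.930 ≈ 0.3518 s.

t_p ≈ 0.3518 s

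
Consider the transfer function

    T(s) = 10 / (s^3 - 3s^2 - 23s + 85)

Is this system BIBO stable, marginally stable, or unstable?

unstable

The denominator s^3 - 3s^2 - 23s + 85 factors as (s^2 - 8s + 17)(s + 5), giving poles at s = 4 ± j, -5.
Since the pole(s) at s = 4 ± j lie in the right half-plane, the system is unstable.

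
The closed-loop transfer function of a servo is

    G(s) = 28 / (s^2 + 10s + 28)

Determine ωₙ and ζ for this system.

ωₙ ≈ 5.292 rad/s, ζ ≈ 0.9449

Compare the denominator to the standard form s^2 + 2ζωₙs + ωₙ².
ωₙ² = 28, so ωₙ = √28 ≈ 5.292 rad/s.
2ζωₙ = 10, so ζ = 10/(2·√28) ≈ 0.9449.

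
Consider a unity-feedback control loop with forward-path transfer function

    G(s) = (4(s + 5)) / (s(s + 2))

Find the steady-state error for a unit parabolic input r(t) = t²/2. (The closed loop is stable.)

G(s) has one pole at the origin.
This is a Type 1 system; Ka = lim_{s→0} s^2·G(s) = 0, so the steady-state error for a parabola input is infinite.

e_ss = ∞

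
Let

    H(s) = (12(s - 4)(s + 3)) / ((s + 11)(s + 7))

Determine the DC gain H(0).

At s = 0 each factor (s + a) contributes a and each (s^2 + bs + c) contributes c.
H(0) = 12·(-4) · (3) / ((11) · (7)) = -144/77 = -144/77.

H(0) = -144/77 ≈ -1.870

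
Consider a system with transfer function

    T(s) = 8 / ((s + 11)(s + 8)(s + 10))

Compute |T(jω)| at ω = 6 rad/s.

|T(j6)| ≈ 0.005475

Substitute s = j6: numerator = 8, denominator = -164 + j1452.
|T(j6)| = |8| / |-164 + j1452| = 8 / 1461.2 ≈ 0.005475.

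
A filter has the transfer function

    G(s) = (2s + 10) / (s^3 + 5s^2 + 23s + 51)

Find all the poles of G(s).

The poles are the roots of the denominator s^3 + 5s^2 + 23s + 51 = 0.
Trying s = -3: the polynomial evaluates to 0, so (s + 3) is a factor.
Dividing out leaves s^2 + 2s + 17 = 0.
The quadratic formula then gives s = -1 ± 4j.

s = -1 + 4j, -1 - 4j, -3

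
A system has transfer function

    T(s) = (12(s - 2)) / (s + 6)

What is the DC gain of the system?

Set s = 0: T(0) = (-24) / (6) = -4.

T(0) = -4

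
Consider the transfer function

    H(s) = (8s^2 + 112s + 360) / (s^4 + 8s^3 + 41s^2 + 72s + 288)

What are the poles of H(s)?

The poles are the roots of the denominator s^4 + 8s^3 + 41s^2 + 72s + 288 = 0.
No real roots exist; factor into two real quadratics: (s^2 + 9)(s^2 + 8s + 32) = 0.
Each quadratic gives a conjugate pair via the quadratic formula.

s = ±3j, -4 ± 4j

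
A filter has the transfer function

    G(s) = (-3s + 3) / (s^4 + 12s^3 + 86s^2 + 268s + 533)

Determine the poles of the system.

The poles are the roots of the denominator s^4 + 12s^3 + 86s^2 + 268s + 533 = 0.
No real roots exist; factor into two real quadratics: (s^2 + 8s + 41)(s^2 + 4s + 13) = 0.
Each quadratic gives a conjugate pair via the quadratic formula.

s = -4 ± 5j, -2 ± 3j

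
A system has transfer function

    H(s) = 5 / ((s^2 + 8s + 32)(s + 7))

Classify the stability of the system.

The poles can be read from the denominator factors: s = -4 + 4j, -4 - 4j, -7.
Since all poles lie strictly in the left half-plane, the system is stable.

stable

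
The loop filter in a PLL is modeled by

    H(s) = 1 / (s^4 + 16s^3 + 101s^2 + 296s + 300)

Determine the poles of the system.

s = -4 + 3j, -4 - 3j, -2, -6

The poles are the roots of the denominator s^4 + 16s^3 + 101s^2 + 296s + 300 = 0.
Trying s = -2: the polynomial evaluates to 0, so (s + 2) is a factor.
Dividing out leaves s^3 + 14s^2 + 73s + 150 = 0.
This factors further as (s^2 + 8s + 25)(s + 6) = 0.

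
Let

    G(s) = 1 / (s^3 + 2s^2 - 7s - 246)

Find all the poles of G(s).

s = -4 + 5j, -4 - 5j, 6

The poles are the roots of the denominator s^3 + 2s^2 - 7s - 246 = 0.
Trying s = 6: the polynomial evaluates to 0, so (s - 6) is a factor.
Dividing out leaves s^2 + 8s + 41 = 0.
The quadratic formula then gives s = -4 ± 5j.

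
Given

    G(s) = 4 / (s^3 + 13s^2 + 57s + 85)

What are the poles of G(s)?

The poles are the roots of the denominator s^3 + 13s^2 + 57s + 85 = 0.
Trying s = -5: the polynomial evaluates to 0, so (s + 5) is a factor.
Dividing out leaves s^2 + 8s + 17 = 0.
The quadratic formula then gives s = -4 ± 1j.

s = -4 + j, -4 - j, -5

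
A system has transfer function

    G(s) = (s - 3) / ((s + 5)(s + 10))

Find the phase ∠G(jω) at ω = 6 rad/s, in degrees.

∠G(j6) ≈ 35.41°

At s = j6: numerator = -3 + j6, denominator = 14 + j90.
∠G = ∠num − ∠den = 116.57° − (81.158°) = 35.41°.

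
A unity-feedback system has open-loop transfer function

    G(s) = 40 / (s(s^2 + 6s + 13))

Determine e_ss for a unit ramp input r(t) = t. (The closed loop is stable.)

G(s) has one pole at the origin.
This is a Type 1 system. Kv = lim_{s→0} s·G(s) = 40/13.
e_ss = 1/Kv = 1/(40/13) = 13/40 ≈ 0.3250.

e_ss = 0.3250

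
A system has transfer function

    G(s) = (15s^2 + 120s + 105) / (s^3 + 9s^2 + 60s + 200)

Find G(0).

G(0) = 21/40 ≈ 0.5250

Set s = 0: G(0) = (105) / (200) = 21/40.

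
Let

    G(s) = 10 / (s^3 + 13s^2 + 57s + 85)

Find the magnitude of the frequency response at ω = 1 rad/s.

Substitute s = j1: numerator = 10, denominator = 72 + j56.
|G(j1)| = |10| / |72 + j56| = 10 / 91.214 ≈ 0.1096.

|G(j1)| ≈ 0.1096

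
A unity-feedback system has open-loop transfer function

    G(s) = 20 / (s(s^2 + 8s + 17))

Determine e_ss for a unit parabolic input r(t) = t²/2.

G(s) has one pole at the origin.
This is a Type 1 system; Ka = lim_{s→0} s^2·G(s) = 0, so the steady-state error for a parabola input is infinite.

e_ss = ∞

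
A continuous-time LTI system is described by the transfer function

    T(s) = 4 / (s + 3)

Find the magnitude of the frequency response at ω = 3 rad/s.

Substitute s = j3: numerator = 4, denominator = 3 + j3.
|T(j3)| = |4| / |3 + j3| = 4 / 4.2426 ≈ 0.9428.

|T(j3)| ≈ 0.9428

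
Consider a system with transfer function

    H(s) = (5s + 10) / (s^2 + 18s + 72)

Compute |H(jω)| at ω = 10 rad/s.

Substitute s = j10: numerator = 10 + j50, denominator = -28 + j180.
|H(j10)| = |10 + j50| / |-28 + j180| = 50.990 / 182.16 ≈ 0.2799.

|H(j10)| ≈ 0.2799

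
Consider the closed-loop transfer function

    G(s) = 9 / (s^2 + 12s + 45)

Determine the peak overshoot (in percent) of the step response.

%OS ≈ 0.187%

Comparing s^2 + 12s + 45 to s^2 + 2ζωₙs + ωₙ²: ωₙ = √45 ≈ 6.708 rad/s and ζ = 12/(2·√45) ≈ 0.8944.
%OS = 100·exp(−πζ/√(1−ζ²)) = 100·exp(−π·0.8944/√(1−0.8944²)) ≈ 0.187%.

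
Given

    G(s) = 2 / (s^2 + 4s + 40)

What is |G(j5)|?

|G(j5)| = 0.08000

Substitute s = j5: numerator = 2, denominator = 15 + j20.
|G(j5)| = |2| / |15 + j20| = 2 / 25 = 0.08000.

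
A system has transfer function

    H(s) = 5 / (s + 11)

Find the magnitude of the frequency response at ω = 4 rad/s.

Substitute s = j4: numerator = 5, denominator = 11 + j4.
|H(j4)| = |5| / |11 + j4| = 5 / 11.705 ≈ 0.4272.

|H(j4)| ≈ 0.4272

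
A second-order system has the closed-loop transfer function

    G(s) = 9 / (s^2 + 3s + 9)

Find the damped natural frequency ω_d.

Comparing s^2 + 3s + 9 to s^2 + 2ζωₙs + ωₙ²: ωₙ = 3 rad/s and ζ = 3/(2·3) = 0.5.
ζωₙ = 3/2 = 1.5, so ω_d = ωₙ√(1−ζ²) = √(ωₙ² − (ζωₙ)²) = √(9 − 1.5²) = √6.75 ≈ 2.598 rad/s.

ω_d ≈ 2.598 rad/s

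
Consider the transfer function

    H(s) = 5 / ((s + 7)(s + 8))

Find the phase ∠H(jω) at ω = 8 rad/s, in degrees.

∠H(j8) ≈ -93.81°

At s = j8: numerator = 5, denominator = -8 + j120.
∠H = ∠num − ∠den = 0° − (93.814°) = -93.81°.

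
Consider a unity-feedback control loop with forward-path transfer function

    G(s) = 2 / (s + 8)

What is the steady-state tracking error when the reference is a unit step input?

G(s) has no poles at the origin.
This is a Type 0 system. Kp = lim_{s→0} G(s) = 2/8 = 1/4.
e_ss = 1/(1 + Kp) = 1/(1 + 1/4) = 4/5 ≈ 0.8000.

e_ss = 0.8000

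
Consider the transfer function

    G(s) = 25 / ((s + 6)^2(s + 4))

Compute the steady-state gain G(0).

G(0) = 25/144 ≈ 0.1736

At s = 0 each factor (s + a) contributes a and each (s^2 + bs + c) contributes c.
G(0) = 25·1 / ((6) · (4) · (6)) = 25/144 = 25/144.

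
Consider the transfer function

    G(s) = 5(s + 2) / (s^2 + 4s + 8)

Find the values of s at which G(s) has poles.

s = -2 + 2j, -2 - 2j

The poles are the roots of the denominator s^2 + 4s + 8 = 0.
Using the quadratic formula: s = (-4 ± √(-16))/2 = -2 ± 2j.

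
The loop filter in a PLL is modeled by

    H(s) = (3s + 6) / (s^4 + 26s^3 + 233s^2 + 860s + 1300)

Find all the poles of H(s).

s = -3 + 2j, -3 - 2j, -10, -10

The poles are the roots of the denominator s^4 + 26s^3 + 233s^2 + 860s + 1300 = 0.
Trying s = -10: the polynomial evaluates to 0, so (s + 10) is a factor.
Dividing out leaves s^3 + 16s^2 + 73s + 130 = 0.
This factors further as (s^2 + 6s + 13)(s + 10) = 0.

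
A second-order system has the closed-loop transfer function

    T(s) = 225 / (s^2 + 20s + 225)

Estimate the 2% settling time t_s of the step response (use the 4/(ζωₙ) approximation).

Comparing s^2 + 20s + 225 to s^2 + 2ζωₙs + ωₙ²: ωₙ = 15 rad/s and ζ = 20/(2·15) ≈ 0.6667.
ζωₙ = 20/2 = 10, so t_s ≈ 4/(ζωₙ) = 4/10 = 0.4000 s.

t_s ≈ 0.4000 s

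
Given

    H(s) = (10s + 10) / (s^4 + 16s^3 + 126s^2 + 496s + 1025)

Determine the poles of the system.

s = -3 + 4j, -3 - 4j, -5 + 4j, -5 - 4j

The poles are the roots of the denominator s^4 + 16s^3 + 126s^2 + 496s + 1025 = 0.
No real roots exist; factor into two real quadratics: (s^2 + 6s + 25)(s^2 + 10s + 41) = 0.
Each quadratic gives a conjugate pair via the quadratic formula.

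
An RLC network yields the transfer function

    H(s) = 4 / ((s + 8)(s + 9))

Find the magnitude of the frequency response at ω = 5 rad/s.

Substitute s = j5: numerator = 4, denominator = 47 + j85.
|H(j5)| = |4| / |47 + j85| = 4 / 97.129 ≈ 0.04118.

|H(j5)| ≈ 0.04118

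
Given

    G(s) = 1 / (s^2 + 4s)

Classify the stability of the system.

marginally stable

The denominator s^2 + 4s factors as s(s + 4), giving poles at s = 0, -4.
Since the simple pole(s) at s = 0 lie on the jω-axis with none in the right half-plane, the system is marginally stable.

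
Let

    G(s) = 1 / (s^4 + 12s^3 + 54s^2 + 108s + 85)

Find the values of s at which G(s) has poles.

s = -2 + j, -2 - j, -4 + j, -4 - j

The poles are the roots of the denominator s^4 + 12s^3 + 54s^2 + 108s + 85 = 0.
No real roots exist; factor into two real quadratics: (s^2 + 4s + 5)(s^2 + 8s + 17) = 0.
Each quadratic gives a conjugate pair via the quadratic formula.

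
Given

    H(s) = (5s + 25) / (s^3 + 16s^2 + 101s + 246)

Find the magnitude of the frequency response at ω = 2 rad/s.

Substitute s = j2: numerator = 25 + j10, denominator = 182 + j194.
|H(j2)| = |25 + j10| / |182 + j194| = 26.926 / 266.01 ≈ 0.1012.

|H(j2)| ≈ 0.1012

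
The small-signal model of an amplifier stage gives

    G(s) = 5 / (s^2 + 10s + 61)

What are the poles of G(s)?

s = -5 + 6j, -5 - 6j

The poles are the roots of the denominator s^2 + 10s + 61 = 0.
Using the quadratic formula: s = (-10 ± √(-144))/2 = -5 ± 6j.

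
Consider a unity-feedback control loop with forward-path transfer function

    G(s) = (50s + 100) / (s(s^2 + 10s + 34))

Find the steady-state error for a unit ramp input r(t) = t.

G(s) has one pole at the origin.
This is a Type 1 system. Kv = lim_{s→0} s·G(s) = 100/34 = 50/17.
e_ss = 1/Kv = 1/(50/17) = 17/50 ≈ 0.3400.

e_ss = 0.3400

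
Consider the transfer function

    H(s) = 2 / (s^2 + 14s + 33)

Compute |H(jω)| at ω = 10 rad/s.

|H(j10)| ≈ 0.01289

Substitute s = j10: numerator = 2, denominator = -67 + j140.
|H(j10)| = |2| / |-67 + j140| = 2 / 155.21 ≈ 0.01289.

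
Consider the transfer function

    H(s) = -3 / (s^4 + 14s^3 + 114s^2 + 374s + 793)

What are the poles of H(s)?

The poles are the roots of the denominator s^4 + 14s^3 + 114s^2 + 374s + 793 = 0.
No real roots exist; factor into two real quadratics: (s^2 + 10s + 61)(s^2 + 4s + 13) = 0.
Each quadratic gives a conjugate pair via the quadratic formula.

s = -5 ± 6j, -2 ± 3j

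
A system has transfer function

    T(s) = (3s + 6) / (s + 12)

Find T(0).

T(0) = 1/2 ≈ 0.5000

Set s = 0: T(0) = (6) / (12) = 1/2.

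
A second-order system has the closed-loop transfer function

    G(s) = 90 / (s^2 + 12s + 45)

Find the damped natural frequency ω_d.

Comparing s^2 + 12s + 45 to s^2 + 2ζωₙs + ωₙ²: ωₙ = √45 ≈ 6.708 rad/s and ζ = 12/(2·√45) ≈ 0.8944.
ζωₙ = 12/2 = 6, so ω_d = ωₙ√(1−ζ²) = √(ωₙ² − (ζωₙ)²) = √(45 − 6²) = √9 = 3 rad/s.

ω_d = 3 rad/s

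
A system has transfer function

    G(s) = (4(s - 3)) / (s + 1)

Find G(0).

At s = 0 each factor (s + a) contributes a and each (s^2 + bs + c) contributes c.
G(0) = 4·(-3) / ((1)) = -12/1 = -12.

G(0) = -12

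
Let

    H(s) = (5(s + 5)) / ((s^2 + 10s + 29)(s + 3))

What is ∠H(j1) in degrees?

At s = j1: numerator = 25 + j5, denominator = 74 + j58.
∠H = ∠num − ∠den = 11.310° − (38.089°) = -26.78°.

∠H(j1) ≈ -26.78°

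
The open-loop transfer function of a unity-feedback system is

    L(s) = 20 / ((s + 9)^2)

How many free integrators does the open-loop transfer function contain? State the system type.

The denominator has no factor of s at the origin — no free integrator — so this is a Type 0 system.

Type 0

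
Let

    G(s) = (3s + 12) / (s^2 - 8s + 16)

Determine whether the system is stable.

unstable

The denominator s^2 - 8s + 16 factors as (s - 4)^2, giving poles at s = 4, 4.
Since the pole(s) at s = 4, 4 lie in the right half-plane, the system is unstable.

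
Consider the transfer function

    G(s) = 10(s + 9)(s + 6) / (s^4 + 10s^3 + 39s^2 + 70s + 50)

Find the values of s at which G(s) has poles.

s = -2 ± j, -3 ± j

The poles are the roots of the denominator s^4 + 10s^3 + 39s^2 + 70s + 50 = 0.
No real roots exist; factor into two real quadratics: (s^2 + 4s + 5)(s^2 + 6s + 10) = 0.
Each quadratic gives a conjugate pair via the quadratic formula.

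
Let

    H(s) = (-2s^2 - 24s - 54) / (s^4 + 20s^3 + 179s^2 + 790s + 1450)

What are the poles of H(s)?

s = -5 + 5j, -5 - 5j, -5 + 2j, -5 - 2j

The poles are the roots of the denominator s^4 + 20s^3 + 179s^2 + 790s + 1450 = 0.
No real roots exist; factor into two real quadratics: (s^2 + 10s + 50)(s^2 + 10s + 29) = 0.
Each quadratic gives a conjugate pair via the quadratic formula.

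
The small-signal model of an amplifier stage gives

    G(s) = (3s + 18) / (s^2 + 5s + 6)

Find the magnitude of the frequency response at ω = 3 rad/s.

Substitute s = j3: numerator = 18 + j9, denominator = -3 + j15.
|G(j3)| = |18 + j9| / |-3 + j15| = 20.125 / 15.297 ≈ 1.316.

|G(j3)| ≈ 1.316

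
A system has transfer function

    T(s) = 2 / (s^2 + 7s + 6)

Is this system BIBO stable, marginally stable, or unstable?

stable

The denominator s^2 + 7s + 6 factors as (s + 1)(s + 6), giving poles at s = -1, -6.
Since all poles lie strictly in the left half-plane, the system is stable.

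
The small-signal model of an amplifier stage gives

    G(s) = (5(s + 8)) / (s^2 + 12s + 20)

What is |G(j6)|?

|G(j6)| ≈ 0.6779

Substitute s = j6: numerator = 40 + j30, denominator = -16 + j72.
|G(j6)| = |40 + j30| / |-16 + j72| = 50 / 73.756 ≈ 0.6779.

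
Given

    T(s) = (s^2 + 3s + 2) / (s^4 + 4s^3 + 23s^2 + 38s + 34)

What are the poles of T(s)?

The poles are the roots of the denominator s^4 + 4s^3 + 23s^2 + 38s + 34 = 0.
No real roots exist; factor into two real quadratics: (s^2 + 2s + 17)(s^2 + 2s + 2) = 0.
Each quadratic gives a conjugate pair via the quadratic formula.

s = -1 + 4j, -1 - 4j, -1 + j, -1 - j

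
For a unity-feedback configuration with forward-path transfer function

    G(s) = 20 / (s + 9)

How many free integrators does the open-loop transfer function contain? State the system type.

Type 0

The denominator has no factor of s at the origin — no free integrator — so this is a Type 0 system.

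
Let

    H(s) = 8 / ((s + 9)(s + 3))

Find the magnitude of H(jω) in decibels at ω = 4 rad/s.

Substitute s = j4: numerator = 8, denominator = 11 + j48.
|H(j4)| = |8| / |11 + j48| = 8 / 49.244 ≈ 0.1625.
In decibels: 20·log₁₀(0.1625) ≈ -15.8 dB.

|H(j4)|_dB ≈ -15.8 dB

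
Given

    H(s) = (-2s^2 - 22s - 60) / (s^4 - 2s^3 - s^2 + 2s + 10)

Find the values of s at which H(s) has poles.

The poles are the roots of the denominator s^4 - 2s^3 - s^2 + 2s + 10 = 0.
No real roots exist; factor into two real quadratics: (s^2 - 4s + 5)(s^2 + 2s + 2) = 0.
Each quadratic gives a conjugate pair via the quadratic formula.

s = 2 ± j, -1 ± j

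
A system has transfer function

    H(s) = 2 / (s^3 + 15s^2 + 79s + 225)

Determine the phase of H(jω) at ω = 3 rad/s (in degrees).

At s = j3: numerator = 2, denominator = 90 + j210.
∠H = ∠num − ∠den = 0° − (66.801°) = -66.80°.

∠H(j3) ≈ -66.80°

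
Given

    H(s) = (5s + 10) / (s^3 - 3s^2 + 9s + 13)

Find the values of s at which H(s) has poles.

The poles are the roots of the denominator s^3 - 3s^2 + 9s + 13 = 0.
Trying s = -1: the polynomial evaluates to 0, so (s + 1) is a factor.
Dividing out leaves s^2 - 4s + 13 = 0.
The quadratic formula then gives s = 2 ± 3j.

s = 2 ± 3j, -1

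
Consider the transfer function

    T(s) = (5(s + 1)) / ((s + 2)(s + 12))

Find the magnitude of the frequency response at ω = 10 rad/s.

Substitute s = j10: numerator = 5 + j50, denominator = -76 + j140.
|T(j10)| = |5 + j50| / |-76 + j140| = 50.249 / 159.30 ≈ 0.3154.

|T(j10)| ≈ 0.3154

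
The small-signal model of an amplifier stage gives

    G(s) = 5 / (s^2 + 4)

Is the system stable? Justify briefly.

marginally stable

The poles can be read from the denominator factors: s = 2j, -2j.
Since the simple pole(s) at s = 2j, -2j lie on the jω-axis with none in the right half-plane, the system is marginally stable.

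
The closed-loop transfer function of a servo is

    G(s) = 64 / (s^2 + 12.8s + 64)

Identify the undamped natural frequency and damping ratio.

Compare the denominator to the standard form s^2 + 2ζωₙs + ωₙ².
ωₙ² = 64, so ωₙ = 8 rad/s.
2ζωₙ = 12.8, so ζ = 12.8/(2·8) = 0.8.

ωₙ = 8 rad/s, ζ = 0.8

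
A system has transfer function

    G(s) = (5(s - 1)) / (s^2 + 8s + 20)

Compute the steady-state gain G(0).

G(0) = -1/4 ≈ -0.2500

At s = 0 each factor (s + a) contributes a and each (s^2 + bs + c) contributes c.
G(0) = 5·(-1) / ((20)) = -5/20 = -1/4.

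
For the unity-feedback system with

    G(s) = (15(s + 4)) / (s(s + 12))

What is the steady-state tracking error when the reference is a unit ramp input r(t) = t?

G(s) has one pole at the origin.
This is a Type 1 system. Kv = lim_{s→0} s·G(s) = 60/12 = 5.
e_ss = 1/Kv = 1/(5) = 1/5 ≈ 0.2000.

e_ss = 0.2000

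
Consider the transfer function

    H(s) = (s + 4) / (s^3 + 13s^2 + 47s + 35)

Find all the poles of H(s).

The poles are the roots of the denominator s^3 + 13s^2 + 47s + 35 = 0.
Trying s = -1: the polynomial evaluates to 0, so (s + 1) is a factor.
Dividing out leaves s^2 + 12s + 35 = 0.
Factoring the quadratic: (s + 7)(s + 5) = 0.

s = -1, -7, -5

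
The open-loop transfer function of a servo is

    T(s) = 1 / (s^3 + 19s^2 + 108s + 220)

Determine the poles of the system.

s = -4 + 2j, -4 - 2j, -11

The poles are the roots of the denominator s^3 + 19s^2 + 108s + 220 = 0.
Trying s = -11: the polynomial evaluates to 0, so (s + 11) is a factor.
Dividing out leaves s^2 + 8s + 20 = 0.
The quadratic formula then gives s = -4 ± 2j.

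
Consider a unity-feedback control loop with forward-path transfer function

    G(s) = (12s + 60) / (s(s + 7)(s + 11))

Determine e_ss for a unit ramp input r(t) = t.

e_ss = 1.283

G(s) has one pole at the origin.
This is a Type 1 system. Kv = lim_{s→0} s·G(s) = 60/77.
e_ss = 1/Kv = 1/(60/77) = 77/60 ≈ 1.283.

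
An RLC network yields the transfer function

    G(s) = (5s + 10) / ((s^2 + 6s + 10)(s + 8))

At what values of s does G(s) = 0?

s = -2

Set the numerator to zero: 5s + 10 = 0, i.e. 5·(s + 2) = 0.
So s = -2.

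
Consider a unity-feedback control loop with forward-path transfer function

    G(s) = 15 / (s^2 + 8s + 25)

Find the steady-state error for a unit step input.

G(s) has no poles at the origin.
This is a Type 0 system. Kp = lim_{s→0} G(s) = 15/25 = 3/5.
e_ss = 1/(1 + Kp) = 1/(1 + 3/5) = 5/8 ≈ 0.6250.

e_ss = 0.6250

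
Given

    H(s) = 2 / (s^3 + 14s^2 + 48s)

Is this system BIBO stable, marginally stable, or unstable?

The denominator s^3 + 14s^2 + 48s factors as s(s + 8)(s + 6), giving poles at s = 0, -8, -6.
Since the simple pole(s) at s = 0 lie on the jω-axis with none in the right half-plane, the system is marginally stable.

marginally stable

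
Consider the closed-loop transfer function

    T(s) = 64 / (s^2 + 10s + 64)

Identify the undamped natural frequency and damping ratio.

Compare the denominator to the standard form s^2 + 2ζωₙs + ωₙ².
ωₙ² = 64, so ωₙ = 8 rad/s.
2ζωₙ = 10, so ζ = 10/(2·8) = 0.625.

ωₙ = 8 rad/s, ζ = 0.625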